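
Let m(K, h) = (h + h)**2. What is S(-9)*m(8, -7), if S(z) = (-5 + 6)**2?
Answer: 196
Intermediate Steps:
m(K, h) = 4*h**2 (m(K, h) = (2*h)**2 = 4*h**2)
S(z) = 1 (S(z) = 1**2 = 1)
S(-9)*m(8, -7) = 1*(4*(-7)**2) = 1*(4*49) = 1*196 = 196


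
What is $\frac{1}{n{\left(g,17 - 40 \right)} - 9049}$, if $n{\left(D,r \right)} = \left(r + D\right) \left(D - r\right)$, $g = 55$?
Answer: $- \frac{1}{6553} \approx -0.0001526$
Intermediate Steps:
$n{\left(D,r \right)} = \left(D + r\right) \left(D - r\right)$
$\frac{1}{n{\left(g,17 - 40 \right)} - 9049} = \frac{1}{\left(55^{2} - \left(17 - 40\right)^{2}\right) - 9049} = \frac{1}{\left(3025 - \left(17 - 40\right)^{2}\right) - 9049} = \frac{1}{\left(3025 - \left(-23\right)^{2}\right) - 9049} = \frac{1}{\left(3025 - 529\right) - 9049} = \frac{1}{2496 - 9049} = \frac{1}{-6553} = - \frac{1}{6553}$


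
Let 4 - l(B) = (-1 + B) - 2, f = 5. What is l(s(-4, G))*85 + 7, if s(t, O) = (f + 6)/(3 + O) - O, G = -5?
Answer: 1289/2 ≈ 644.50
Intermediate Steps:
s(t, O) = -O + 11/(3 + O) (s(t, O) = (5 + 6)/(3 + O) - O = 11/(3 + O) - O = -O + 11/(3 + O))
l(B) = 7 - B (l(B) = 4 - ((-1 + B) - 2) = 4 - (-3 + B) = 4 + (3 - B) = 7 - B)
l(s(-4, G))*85 + 7 = (7 - (11 - 1*(-5)² - 3*(-5))/(3 - 5))*85 + 7 = (7 - (11 - 1*25 + 15)/(-2))*85 + 7 = (7 - (-1)*(11 - 25 + 15)/2)*85 + 7 = (7 - (-1)/2)*85 + 7 = (7 - 1*(-½))*85 + 7 = (7 + ½)*85 + 7 = (15/2)*85 + 7 = 1275/2 + 7 = 1289/2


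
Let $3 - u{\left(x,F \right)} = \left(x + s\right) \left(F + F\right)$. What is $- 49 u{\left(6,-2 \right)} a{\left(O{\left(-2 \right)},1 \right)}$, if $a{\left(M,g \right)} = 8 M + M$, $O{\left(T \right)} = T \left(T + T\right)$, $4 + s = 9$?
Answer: $-165816$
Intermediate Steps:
$s = 5$ ($s = -4 + 9 = 5$)
$O{\left(T \right)} = 2 T^{2}$ ($O{\left(T \right)} = T 2 T = 2 T^{2}$)
$u{\left(x,F \right)} = 3 - 2 F \left(5 + x\right)$ ($u{\left(x,F \right)} = 3 - \left(x + 5\right) \left(F + F\right) = 3 - \left(5 + x\right) 2 F = 3 - 2 F \left(5 + x\right)$)
$a{\left(M,g \right)} = 9 M$
$- 49 u{\left(6,-2 \right)} a{\left(O{\left(-2 \right)},1 \right)} = - 49 \left(3 - -20 - \left(-4\right) 6\right) 9 \cdot 2 \left(-2\right)^{2} = - 49 \left(3 + 20 + 24\right) 9 \cdot 2 \cdot 4 = \left(-49\right) 47 \cdot 9 \cdot 8 = \left(-2303\right) 72 = -165816$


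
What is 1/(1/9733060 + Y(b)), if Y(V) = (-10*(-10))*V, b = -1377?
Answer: -9733060/1340242361999 ≈ -7.2622e-6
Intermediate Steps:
Y(V) = 100*V
1/(1/9733060 + Y(b)) = 1/(1/9733060 + 100*(-1377)) = 1/(1/9733060 - 137700) = 1/(-1340242361999/9733060) = -9733060/1340242361999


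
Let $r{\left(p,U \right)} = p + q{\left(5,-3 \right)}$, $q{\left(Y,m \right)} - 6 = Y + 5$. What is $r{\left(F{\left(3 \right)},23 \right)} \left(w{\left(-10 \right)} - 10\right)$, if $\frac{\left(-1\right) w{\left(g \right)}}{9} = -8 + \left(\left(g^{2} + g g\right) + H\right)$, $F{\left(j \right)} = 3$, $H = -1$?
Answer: $-32851$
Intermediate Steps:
$q{\left(Y,m \right)} = 11 + Y$ ($q{\left(Y,m \right)} = 6 + \left(Y + 5\right) = 6 + \left(5 + Y\right) = 11 + Y$)
$w{\left(g \right)} = 81 - 18 g^{2}$ ($w{\left(g \right)} = - 9 \left(-8 - \left(1 - g^{2} - g g\right)\right) = - 9 \left(-8 + \left(\left(g^{2} + g^{2}\right) - 1\right)\right) = - 9 \left(-8 + \left(2 g^{2} - 1\right)\right) = - 9 \left(-8 + \left(-1 + 2 g^{2}\right)\right) = - 9 \left(-9 + 2 g^{2}\right) = 81 - 18 g^{2}$)
$r{\left(p,U \right)} = 16 + p$ ($r{\left(p,U \right)} = p + \left(11 + 5\right) = p + 16 = 16 + p$)
$r{\left(F{\left(3 \right)},23 \right)} \left(w{\left(-10 \right)} - 10\right) = \left(16 + 3\right) \left(\left(81 - 18 \left(-10\right)^{2}\right) - 10\right) = 19 \left(\left(81 - 1800\right) - 10\right) = 19 \left(-1719 - 10\right) = 19 \left(-1729\right) = -32851$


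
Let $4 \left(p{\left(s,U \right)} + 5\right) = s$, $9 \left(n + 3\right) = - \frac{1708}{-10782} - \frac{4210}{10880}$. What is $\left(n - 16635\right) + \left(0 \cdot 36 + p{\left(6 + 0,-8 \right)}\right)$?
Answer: $- \frac{878484025547}{52788672} \approx -16642.0$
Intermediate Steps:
$n = - \frac{159706475}{52788672}$ ($n = -3 + \frac{- \frac{1708}{-10782} - \frac{4210}{10880}}{9} = -3 + \frac{\left(-1708\right) \left(- \frac{1}{10782}\right) - \frac{421}{1088}}{9} = -3 + \frac{\frac{854}{5391} - \frac{421}{1088}}{9} = -3 + \frac{1}{9} \left(- \frac{1340459}{5865408}\right) = -3 - \frac{1340459}{52788672} = - \frac{159706475}{52788672} \approx -3.0254$)
$p{\left(s,U \right)} = -5 + \frac{s}{4}$
$\left(n - 16635\right) + \left(0 \cdot 36 + p{\left(6 + 0,-8 \right)}\right) = \left(- \frac{159706475}{52788672} - 16635\right) + \left(0 \cdot 36 - \left(5 - \frac{6 + 0}{4}\right)\right) = - \frac{878299265195}{52788672} + \left(0 + \left(-5 + \frac{1}{4} \cdot 6\right)\right) = - \frac{878299265195}{52788672} + \left(0 + \left(-5 + \frac{3}{2}\right)\right) = - \frac{878299265195}{52788672} + \left(0 - \frac{7}{2}\right) = - \frac{878299265195}{52788672} - \frac{7}{2} = - \frac{878484025547}{52788672}$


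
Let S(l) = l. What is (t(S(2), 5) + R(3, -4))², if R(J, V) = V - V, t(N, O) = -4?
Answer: 16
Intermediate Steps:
R(J, V) = 0
(t(S(2), 5) + R(3, -4))² = (-4 + 0)² = (-4)² = 16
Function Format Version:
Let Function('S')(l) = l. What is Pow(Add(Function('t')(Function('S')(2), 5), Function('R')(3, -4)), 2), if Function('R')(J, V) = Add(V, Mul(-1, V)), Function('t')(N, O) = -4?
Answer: 16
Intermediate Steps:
Function('R')(J, V) = 0
Pow(Add(Function('t')(Function('S')(2), 5), Function('R')(3, -4)), 2) = Pow(Add(-4, 0), 2) = Pow(-4, 2) = 16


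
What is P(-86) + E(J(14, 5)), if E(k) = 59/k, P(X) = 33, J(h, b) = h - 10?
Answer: 191/4 ≈ 47.750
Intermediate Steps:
J(h, b) = -10 + h
P(-86) + E(J(14, 5)) = 33 + 59/(-10 + 14) = 33 + 59/4 = 191/4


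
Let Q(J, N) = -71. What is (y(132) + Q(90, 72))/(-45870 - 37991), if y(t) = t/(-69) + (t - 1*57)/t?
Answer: 73213/84867332 ≈ 0.00086268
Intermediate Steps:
y(t) = -t/69 + (-57 + t)/t (y(t) = t*(-1/69) + (t - 57)/t = -t/69 + (-57 + t)/t)
(y(132) + Q(90, 72))/(-45870 - 37991) = ((1 - 57/132 - 1/69*132) - 71)/(-45870 - 37991) = ((1 - 57*1/132 - 44/23) - 71)/(-83861) = ((1 - 19/44 - 44/23) - 71)*(-1/83861) = (-1361/1012 - 71)*(-1/83861) = -73213/1012*(-1/83861) = 73213/84867332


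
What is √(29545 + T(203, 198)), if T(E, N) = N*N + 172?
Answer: 41*√41 ≈ 262.53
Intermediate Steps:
T(E, N) = 172 + N² (T(E, N) = N² + 172 = 172 + N²)
√(29545 + T(203, 198)) = √(29545 + (172 + 198²)) = √(29545 + (172 + 39204)) = √(29545 + 39376) = √68921 = 41*√41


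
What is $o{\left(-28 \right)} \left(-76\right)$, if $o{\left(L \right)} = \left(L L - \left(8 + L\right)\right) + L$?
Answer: $-58976$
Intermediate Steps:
$o{\left(L \right)} = -8 + L^{2}$ ($o{\left(L \right)} = \left(L^{2} - \left(8 + L\right)\right) + L = \left(-8 + L^{2} - L\right) + L = -8 + L^{2}$)
$o{\left(-28 \right)} \left(-76\right) = \left(-8 + \left(-28\right)^{2}\right) \left(-76\right) = \left(-8 + 784\right) \left(-76\right) = 776 \left(-76\right) = -58976$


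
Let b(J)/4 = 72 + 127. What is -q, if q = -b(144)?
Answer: 796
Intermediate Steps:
b(J) = 796 (b(J) = 4*(72 + 127) = 4*199 = 796)
q = -796 (q = -1*796 = -796)
-q = -1*(-796) = 796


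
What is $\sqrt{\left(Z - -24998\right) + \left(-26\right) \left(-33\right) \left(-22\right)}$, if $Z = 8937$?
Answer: $37 \sqrt{11} \approx 122.72$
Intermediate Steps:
$\sqrt{\left(Z - -24998\right) + \left(-26\right) \left(-33\right) \left(-22\right)} = \sqrt{\left(8937 - -24998\right) + \left(-26\right) \left(-33\right) \left(-22\right)} = \sqrt{\left(8937 + 24998\right) + 858 \left(-22\right)} = \sqrt{33935 - 18876} = \sqrt{15059} = 37 \sqrt{11}$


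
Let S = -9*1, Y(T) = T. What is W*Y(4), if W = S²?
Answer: 324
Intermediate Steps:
S = -9
W = 81 (W = (-9)² = 81)
W*Y(4) = 81*4 = 324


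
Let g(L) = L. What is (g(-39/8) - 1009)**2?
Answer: 65788321/64 ≈ 1.0279e+6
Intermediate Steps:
(g(-39/8) - 1009)**2 = (-39/8 - 1009)**2 = (-8111/8)**2 = 65788321/64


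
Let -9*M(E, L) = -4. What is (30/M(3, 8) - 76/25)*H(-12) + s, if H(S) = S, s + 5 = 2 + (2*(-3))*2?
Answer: -19713/25 ≈ -788.52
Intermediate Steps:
M(E, L) = 4/9 (M(E, L) = -⅑*(-4) = 4/9)
s = -15 (s = -5 + (2 + (2*(-3))*2) = -5 + (2 - 6*2) = -5 + (2 - 12) = -5 - 10 = -15)
(30/M(3, 8) - 76/25)*H(-12) + s = (30/(4/9) - 76/25)*(-12) - 15 = (30*(9/4) - 76*1/25)*(-12) - 15 = (135/2 - 76/25)*(-12) - 15 = (3223/50)*(-12) - 15 = -19338/25 - 15 = -19713/25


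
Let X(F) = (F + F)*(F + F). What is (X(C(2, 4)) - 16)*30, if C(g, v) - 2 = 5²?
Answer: 87000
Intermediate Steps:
C(g, v) = 27 (C(g, v) = 2 + 5² = 2 + 25 = 27)
X(F) = 4*F² (X(F) = (2*F)*(2*F) = 4*F²)
(X(C(2, 4)) - 16)*30 = (4*27² - 16)*30 = (4*729 - 16)*30 = (2916 - 16)*30 = 2900*30 = 87000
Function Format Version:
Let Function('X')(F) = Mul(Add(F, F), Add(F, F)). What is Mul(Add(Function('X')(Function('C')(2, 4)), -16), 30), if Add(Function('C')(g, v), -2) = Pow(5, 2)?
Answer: 87000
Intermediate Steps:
Function('C')(g, v) = 27 (Function('C')(g, v) = Add(2, Pow(5, 2)) = Add(2, 25) = 27)
Function('X')(F) = Mul(4, Pow(F, 2)) (Function('X')(F) = Mul(Mul(2, F), Mul(2, F)) = Mul(4, Pow(F, 2)))
Mul(Add(Function('X')(Function('C')(2, 4)), -16), 30) = Mul(Add(Mul(4, Pow(27, 2)), -16), 30) = Mul(Add(Mul(4, 729), -16), 30) = Mul(Add(2916, -16), 30) = Mul(2900, 30) = 87000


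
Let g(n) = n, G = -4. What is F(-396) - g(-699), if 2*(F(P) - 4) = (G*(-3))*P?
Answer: -1673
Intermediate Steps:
F(P) = 4 + 6*P (F(P) = 4 + ((-4*(-3))*P)/2 = 4 + (12*P)/2 = 4 + 6*P)
F(-396) - g(-699) = (4 + 6*(-396)) - 1*(-699) = (4 - 2376) + 699 = -2372 + 699 = -1673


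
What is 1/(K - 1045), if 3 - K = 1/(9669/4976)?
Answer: -9669/10080074 ≈ -0.00095922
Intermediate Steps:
K = 24031/9669 (K = 3 - 1/(9669/4976) = 3 - 1/(9669*(1/4976)) = 3 - 1/9669/4976 = 3 - 1*4976/9669 = 3 - 4976/9669 = 24031/9669 ≈ 2.4854)
1/(K - 1045) = 1/(24031/9669 - 1045) = 1/(-10080074/9669) = -9669/10080074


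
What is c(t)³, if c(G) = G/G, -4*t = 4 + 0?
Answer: 1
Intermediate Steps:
t = -1 (t = -(4 + 0)/4 = -¼*4 = -1)
c(G) = 1
c(t)³ = 1³ = 1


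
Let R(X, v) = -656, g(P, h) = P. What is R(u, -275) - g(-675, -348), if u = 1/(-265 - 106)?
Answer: 19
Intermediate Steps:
u = -1/371 (u = 1/(-371) = -1/371 ≈ -0.0026954)
R(u, -275) - g(-675, -348) = -656 - 1*(-675) = -656 + 675 = 19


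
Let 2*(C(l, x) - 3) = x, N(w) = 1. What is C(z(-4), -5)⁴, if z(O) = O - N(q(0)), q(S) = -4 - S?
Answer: 1/16 ≈ 0.062500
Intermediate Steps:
z(O) = -1 + O (z(O) = O - 1*1 = O - 1 = -1 + O)
C(l, x) = 3 + x/2
C(z(-4), -5)⁴ = (3 + (½)*(-5))⁴ = (3 - 5/2)⁴ = (½)⁴ = 1/16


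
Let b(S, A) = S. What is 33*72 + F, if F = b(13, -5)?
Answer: 2389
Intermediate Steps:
F = 13
33*72 + F = 33*72 + 13 = 2376 + 13 = 2389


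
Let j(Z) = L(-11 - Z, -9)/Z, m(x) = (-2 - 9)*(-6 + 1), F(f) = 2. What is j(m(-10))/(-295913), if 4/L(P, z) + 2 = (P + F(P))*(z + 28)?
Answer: 2/9911605935 ≈ 2.0178e-10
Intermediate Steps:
m(x) = 55 (m(x) = -11*(-5) = 55)
L(P, z) = 4/(-2 + (2 + P)*(28 + z)) (L(P, z) = 4/(-2 + (P + 2)*(z + 28)) = 4/(-2 + (2 + P)*(28 + z)))
j(Z) = 4/(Z*(-173 - 19*Z)) (j(Z) = (4/(54 + 2*(-9) + 28*(-11 - Z) + (-11 - Z)*(-9)))/Z = (4/(54 - 18 + (-308 - 28*Z) + (99 + 9*Z)))/Z = (4/(-173 - 19*Z))/Z = 4/(Z*(-173 - 19*Z)))
j(m(-10))/(-295913) = -4/(55*(173 + 19*55))/(-295913) = -4*1/55/(173 + 1045)*(-1/295913) = -4*1/55/1218*(-1/295913) = -4*1/55*1/1218*(-1/295913) = -2/33495*(-1/295913) = 2/9911605935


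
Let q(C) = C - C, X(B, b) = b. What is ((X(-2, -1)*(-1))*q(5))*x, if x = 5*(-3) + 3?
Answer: 0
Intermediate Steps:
x = -12 (x = -15 + 3 = -12)
q(C) = 0
((X(-2, -1)*(-1))*q(5))*x = (-1*(-1)*0)*(-12) = (1*0)*(-12) = 0*(-12) = 0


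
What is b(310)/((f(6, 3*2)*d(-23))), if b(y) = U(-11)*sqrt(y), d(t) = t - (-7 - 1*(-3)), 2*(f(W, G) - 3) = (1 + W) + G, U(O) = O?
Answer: 22*sqrt(310)/361 ≈ 1.0730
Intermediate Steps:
f(W, G) = 7/2 + G/2 + W/2 (f(W, G) = 3 + ((1 + W) + G)/2 = 3 + (1 + G + W)/2 = 3 + (1/2 + G/2 + W/2) = 7/2 + G/2 + W/2)
d(t) = 4 + t (d(t) = t - (-7 + 3) = t - 1*(-4) = t + 4 = 4 + t)
b(y) = -11*sqrt(y)
b(310)/((f(6, 3*2)*d(-23))) = (-11*sqrt(310))/(((7/2 + (3*2)/2 + (1/2)*6)*(4 - 23))) = (-11*sqrt(310))/(((7/2 + (1/2)*6 + 3)*(-19))) = (-11*sqrt(310))/(((7/2 + 3 + 3)*(-19))) = (-11*sqrt(310))/(((19/2)*(-19))) = (-11*sqrt(310))/(-361/2) = -11*sqrt(310)*(-2/361) = 22*sqrt(310)/361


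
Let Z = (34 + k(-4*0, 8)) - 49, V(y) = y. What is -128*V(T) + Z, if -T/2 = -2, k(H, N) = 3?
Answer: -524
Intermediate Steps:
T = 4 (T = -2*(-2) = 4)
Z = -12 (Z = (34 + 3) - 49 = 37 - 49 = -12)
-128*V(T) + Z = -128*4 - 12 = -512 - 12 = -524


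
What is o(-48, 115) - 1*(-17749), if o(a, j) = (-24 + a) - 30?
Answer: 17647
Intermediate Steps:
o(a, j) = -54 + a
o(-48, 115) - 1*(-17749) = (-54 - 48) - 1*(-17749) = -102 + 17749 = 17647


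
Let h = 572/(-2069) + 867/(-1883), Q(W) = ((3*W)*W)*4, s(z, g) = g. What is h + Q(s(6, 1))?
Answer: 43880225/3895927 ≈ 11.263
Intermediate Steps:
Q(W) = 12*W² (Q(W) = (3*W²)*4 = 12*W²)
h = -2870899/3895927 (h = 572*(-1/2069) + 867*(-1/1883) = -572/2069 - 867/1883 = -2870899/3895927 ≈ -0.73690)
h + Q(s(6, 1)) = -2870899/3895927 + 12*1² = -2870899/3895927 + 12*1 = -2870899/3895927 + 12 = 43880225/3895927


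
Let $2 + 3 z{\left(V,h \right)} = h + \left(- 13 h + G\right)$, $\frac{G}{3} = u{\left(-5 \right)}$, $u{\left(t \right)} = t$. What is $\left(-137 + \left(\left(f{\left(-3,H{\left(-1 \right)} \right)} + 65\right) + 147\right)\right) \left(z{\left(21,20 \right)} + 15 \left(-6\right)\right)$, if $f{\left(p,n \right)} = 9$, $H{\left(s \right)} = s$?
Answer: $-14756$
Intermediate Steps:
$G = -15$ ($G = 3 \left(-5\right) = -15$)
$z{\left(V,h \right)} = - \frac{17}{3} - 4 h$ ($z{\left(V,h \right)} = - \frac{2}{3} + \frac{h - \left(15 + 13 h\right)}{3} = - \frac{2}{3} + \frac{-15 - 12 h}{3} = - \frac{2}{3} - \left(5 + 4 h\right) = - \frac{17}{3} - 4 h$)
$\left(-137 + \left(\left(f{\left(-3,H{\left(-1 \right)} \right)} + 65\right) + 147\right)\right) \left(z{\left(21,20 \right)} + 15 \left(-6\right)\right) = \left(-137 + \left(\left(9 + 65\right) + 147\right)\right) \left(\left(- \frac{17}{3} - 80\right) + 15 \left(-6\right)\right) = \left(-137 + \left(74 + 147\right)\right) \left(\left(- \frac{17}{3} - 80\right) - 90\right) = \left(-137 + 221\right) \left(- \frac{257}{3} - 90\right) = 84 \left(- \frac{527}{3}\right) = -14756$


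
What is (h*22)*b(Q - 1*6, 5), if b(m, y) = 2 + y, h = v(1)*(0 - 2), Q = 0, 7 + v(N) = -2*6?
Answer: 5852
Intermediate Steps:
v(N) = -19 (v(N) = -7 - 2*6 = -7 - 12 = -19)
h = 38 (h = -19*(0 - 2) = -19*(-2) = 38)
(h*22)*b(Q - 1*6, 5) = (38*22)*(2 + 5) = 836*7 = 5852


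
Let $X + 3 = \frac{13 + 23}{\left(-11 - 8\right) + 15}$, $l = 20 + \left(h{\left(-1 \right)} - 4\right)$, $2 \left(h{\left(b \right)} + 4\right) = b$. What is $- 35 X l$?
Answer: $4830$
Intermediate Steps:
$h{\left(b \right)} = -4 + \frac{b}{2}$
$l = \frac{23}{2}$ ($l = 20 + \left(\left(-4 + \frac{1}{2} \left(-1\right)\right) - 4\right) = 20 - \frac{17}{2} = \frac{23}{2} \approx 11.5$)
$X = -12$ ($X = -3 + \frac{13 + 23}{\left(-11 - 8\right) + 15} = -3 + \frac{36}{-19 + 15} = -3 + \frac{36}{-4} = -3 + 36 \left(- \frac{1}{4}\right) = -3 - 9 = -12$)
$- 35 X l = \left(-35\right) \left(-12\right) \frac{23}{2} = 420 \cdot \frac{23}{2} = 4830$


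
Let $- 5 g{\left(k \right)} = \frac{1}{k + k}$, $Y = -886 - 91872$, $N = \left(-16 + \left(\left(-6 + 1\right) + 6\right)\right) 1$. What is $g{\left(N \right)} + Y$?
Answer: $- \frac{13913699}{150} \approx -92758.0$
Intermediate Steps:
$N = -15$ ($N = \left(-16 + \left(-5 + 6\right)\right) 1 = \left(-16 + 1\right) 1 = \left(-15\right) 1 = -15$)
$Y = -92758$ ($Y = -886 - 91872 = -92758$)
$g{\left(k \right)} = - \frac{1}{10 k}$ ($g{\left(k \right)} = - \frac{1}{5 \left(k + k\right)} = - \frac{1}{5 \cdot 2 k} = - \frac{\frac{1}{2} \frac{1}{k}}{5} = - \frac{1}{10 k}$)
$g{\left(N \right)} + Y = - \frac{1}{10 \left(-15\right)} - 92758 = \left(- \frac{1}{10}\right) \left(- \frac{1}{15}\right) - 92758 = \frac{1}{150} - 92758 = - \frac{13913699}{150}$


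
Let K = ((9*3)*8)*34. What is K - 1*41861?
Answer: -34517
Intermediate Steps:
K = 7344 (K = (27*8)*34 = 216*34 = 7344)
K - 1*41861 = 7344 - 1*41861 = 7344 - 41861 = -34517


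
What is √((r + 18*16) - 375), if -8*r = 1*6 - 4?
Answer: I*√349/2 ≈ 9.3408*I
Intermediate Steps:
r = -¼ (r = -(1*6 - 4)/8 = -(6 - 4)/8 = -⅛*2 = -¼ ≈ -0.25000)
√((r + 18*16) - 375) = √((-¼ + 18*16) - 375) = √((-¼ + 288) - 375) = √(1151/4 - 375) = √(-349/4) = I*√349/2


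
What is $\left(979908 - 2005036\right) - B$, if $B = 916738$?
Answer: $-1941866$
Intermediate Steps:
$\left(979908 - 2005036\right) - B = \left(979908 - 2005036\right) - 916738 = -1025128 - 916738 = -1941866$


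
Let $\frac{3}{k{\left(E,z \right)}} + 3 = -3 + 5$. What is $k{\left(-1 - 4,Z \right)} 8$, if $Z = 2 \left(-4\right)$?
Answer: $-24$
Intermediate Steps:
$Z = -8$
$k{\left(E,z \right)} = -3$ ($k{\left(E,z \right)} = \frac{3}{-3 + \left(-3 + 5\right)} = \frac{3}{-3 + 2} = \frac{3}{-1} = 3 \left(-1\right) = -3$)
$k{\left(-1 - 4,Z \right)} 8 = \left(-3\right) 8 = -24$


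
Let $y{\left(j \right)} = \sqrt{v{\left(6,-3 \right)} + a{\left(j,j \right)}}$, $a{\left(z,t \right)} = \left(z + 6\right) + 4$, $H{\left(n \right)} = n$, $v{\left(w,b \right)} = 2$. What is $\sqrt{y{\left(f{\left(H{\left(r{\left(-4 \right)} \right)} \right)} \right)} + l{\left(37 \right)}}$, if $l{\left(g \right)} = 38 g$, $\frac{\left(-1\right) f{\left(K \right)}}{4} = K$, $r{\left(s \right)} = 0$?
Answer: $\sqrt{1406 + 2 \sqrt{3}} \approx 37.543$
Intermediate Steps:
$f{\left(K \right)} = - 4 K$
$a{\left(z,t \right)} = 10 + z$ ($a{\left(z,t \right)} = \left(6 + z\right) + 4 = 10 + z$)
$y{\left(j \right)} = \sqrt{12 + j}$ ($y{\left(j \right)} = \sqrt{2 + \left(10 + j\right)} = \sqrt{12 + j}$)
$\sqrt{y{\left(f{\left(H{\left(r{\left(-4 \right)} \right)} \right)} \right)} + l{\left(37 \right)}} = \sqrt{\sqrt{12 - 0} + 38 \cdot 37} = \sqrt{\sqrt{12 + 0} + 1406} = \sqrt{\sqrt{12} + 1406} = \sqrt{2 \sqrt{3} + 1406} = \sqrt{1406 + 2 \sqrt{3}}$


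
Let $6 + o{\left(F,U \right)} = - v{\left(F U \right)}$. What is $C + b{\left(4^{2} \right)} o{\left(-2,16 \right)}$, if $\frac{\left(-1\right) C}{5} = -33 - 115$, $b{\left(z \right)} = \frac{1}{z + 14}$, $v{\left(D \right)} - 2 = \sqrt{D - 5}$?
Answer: $\frac{11096}{15} - \frac{i \sqrt{37}}{30} \approx 739.73 - 0.20276 i$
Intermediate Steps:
$v{\left(D \right)} = 2 + \sqrt{-5 + D}$ ($v{\left(D \right)} = 2 + \sqrt{D - 5} = 2 + \sqrt{-5 + D}$)
$o{\left(F,U \right)} = -8 - \sqrt{-5 + F U}$ ($o{\left(F,U \right)} = -6 - \left(2 + \sqrt{-5 + F U}\right) = -8 - \sqrt{-5 + F U}$)
$b{\left(z \right)} = \frac{1}{14 + z}$
$C = 740$ ($C = - 5 \left(-33 - 115\right) = \left(-5\right) \left(-148\right) = 740$)
$C + b{\left(4^{2} \right)} o{\left(-2,16 \right)} = 740 + \frac{-8 - \sqrt{-5 - 32}}{14 + 4^{2}} = 740 + \frac{-8 - \sqrt{-5 - 32}}{14 + 16} = 740 + \frac{-8 - \sqrt{-37}}{30} = 740 + \frac{-8 - i \sqrt{37}}{30} = 740 - \left(\frac{4}{15} + \frac{i \sqrt{37}}{30}\right) = \frac{11096}{15} - \frac{i \sqrt{37}}{30}$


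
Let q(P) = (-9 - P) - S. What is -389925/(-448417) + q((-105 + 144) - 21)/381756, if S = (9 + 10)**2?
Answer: 37170555626/42796470063 ≈ 0.86854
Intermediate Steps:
S = 361 (S = 19**2 = 361)
q(P) = -370 - P (q(P) = (-9 - P) - 1*361 = (-9 - P) - 361 = -370 - P)
-389925/(-448417) + q((-105 + 144) - 21)/381756 = -389925/(-448417) + (-370 - ((-105 + 144) - 21))/381756 = -389925*(-1/448417) + (-370 - (39 - 21))*(1/381756) = 389925/448417 + (-370 - 1*18)*(1/381756) = 389925/448417 + (-370 - 18)*(1/381756) = 389925/448417 - 388*1/381756 = 389925/448417 - 97/95439 = 37170555626/42796470063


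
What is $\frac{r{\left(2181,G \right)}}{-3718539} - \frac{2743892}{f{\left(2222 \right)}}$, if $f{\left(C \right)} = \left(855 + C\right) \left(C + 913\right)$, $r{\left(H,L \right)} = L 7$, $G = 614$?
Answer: $- \frac{28222395646}{98816793435} \approx -0.2856$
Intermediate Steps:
$r{\left(H,L \right)} = 7 L$
$f{\left(C \right)} = \left(855 + C\right) \left(913 + C\right)$
$\frac{r{\left(2181,G \right)}}{-3718539} - \frac{2743892}{f{\left(2222 \right)}} = \frac{7 \cdot 614}{-3718539} - \frac{2743892}{780615 + 2222^{2} + 1768 \cdot 2222} = 4298 \left(- \frac{1}{3718539}\right) - \frac{2743892}{780615 + 4937284 + 3928496} = - \frac{4298}{3718539} - \frac{2743892}{9646395} = - \frac{28222395646}{98816793435}$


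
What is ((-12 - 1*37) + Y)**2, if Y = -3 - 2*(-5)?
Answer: 1764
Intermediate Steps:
Y = 7 (Y = -3 + 10 = 7)
((-12 - 1*37) + Y)**2 = ((-12 - 1*37) + 7)**2 = ((-12 - 37) + 7)**2 = (-49 + 7)**2 = (-42)**2 = 1764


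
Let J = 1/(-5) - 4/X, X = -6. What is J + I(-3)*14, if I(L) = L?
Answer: -623/15 ≈ -41.533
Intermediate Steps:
J = 7/15 (J = 1/(-5) - 4/(-6) = 1*(-1/5) - 4*(-1/6) = -1/5 + 2/3 = 7/15 ≈ 0.46667)
J + I(-3)*14 = 7/15 - 3*14 = 7/15 - 42 = -623/15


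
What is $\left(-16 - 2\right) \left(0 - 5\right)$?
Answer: $90$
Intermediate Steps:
$\left(-16 - 2\right) \left(0 - 5\right) = \left(-18\right) \left(-5\right) = 90$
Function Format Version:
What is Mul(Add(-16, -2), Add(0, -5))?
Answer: 90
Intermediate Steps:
Mul(Add(-16, -2), Add(0, -5)) = Mul(-18, -5) = 90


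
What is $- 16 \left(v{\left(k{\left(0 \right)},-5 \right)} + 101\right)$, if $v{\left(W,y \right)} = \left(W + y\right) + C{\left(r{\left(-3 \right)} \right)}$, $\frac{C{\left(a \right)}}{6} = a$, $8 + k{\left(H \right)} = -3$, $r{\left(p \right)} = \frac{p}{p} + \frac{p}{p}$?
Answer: $-1552$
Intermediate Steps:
$r{\left(p \right)} = 2$ ($r{\left(p \right)} = 1 + 1 = 2$)
$k{\left(H \right)} = -11$ ($k{\left(H \right)} = -8 - 3 = -11$)
$C{\left(a \right)} = 6 a$
$v{\left(W,y \right)} = 12 + W + y$ ($v{\left(W,y \right)} = \left(W + y\right) + 6 \cdot 2 = \left(W + y\right) + 12 = 12 + W + y$)
$- 16 \left(v{\left(k{\left(0 \right)},-5 \right)} + 101\right) = - 16 \left(\left(12 - 11 - 5\right) + 101\right) = - 16 \left(-4 + 101\right) = \left(-16\right) 97 = -1552$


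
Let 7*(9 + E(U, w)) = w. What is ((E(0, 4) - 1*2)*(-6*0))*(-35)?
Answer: 0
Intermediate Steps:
E(U, w) = -9 + w/7
((E(0, 4) - 1*2)*(-6*0))*(-35) = (((-9 + (⅐)*4) - 1*2)*(-6*0))*(-35) = (((-9 + 4/7) - 2)*0)*(-35) = ((-59/7 - 2)*0)*(-35) = -73/7*0*(-35) = 0*(-35) = 0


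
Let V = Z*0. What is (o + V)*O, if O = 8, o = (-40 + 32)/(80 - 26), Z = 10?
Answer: -32/27 ≈ -1.1852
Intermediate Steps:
o = -4/27 (o = -8/54 = -8*1/54 = -4/27 ≈ -0.14815)
V = 0 (V = 10*0 = 0)
(o + V)*O = (-4/27 + 0)*8 = -4/27*8 = -32/27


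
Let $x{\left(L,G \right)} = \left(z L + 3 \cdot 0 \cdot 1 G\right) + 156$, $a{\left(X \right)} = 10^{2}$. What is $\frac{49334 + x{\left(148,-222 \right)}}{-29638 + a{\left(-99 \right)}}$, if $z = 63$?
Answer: $- \frac{29407}{14769} \approx -1.9911$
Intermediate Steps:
$a{\left(X \right)} = 100$
$x{\left(L,G \right)} = 156 + 63 L$ ($x{\left(L,G \right)} = \left(63 L + 3 \cdot 0 \cdot 1 G\right) + 156 = \left(63 L + 0 \cdot 1 G\right) + 156 = \left(63 L + 0 G\right) + 156 = \left(63 L + 0\right) + 156 = 63 L + 156 = 156 + 63 L$)
$\frac{49334 + x{\left(148,-222 \right)}}{-29638 + a{\left(-99 \right)}} = \frac{49334 + \left(156 + 63 \cdot 148\right)}{-29638 + 100} = \frac{49334 + \left(156 + 9324\right)}{-29538} = \left(49334 + 9480\right) \left(- \frac{1}{29538}\right) = 58814 \left(- \frac{1}{29538}\right) = - \frac{29407}{14769}$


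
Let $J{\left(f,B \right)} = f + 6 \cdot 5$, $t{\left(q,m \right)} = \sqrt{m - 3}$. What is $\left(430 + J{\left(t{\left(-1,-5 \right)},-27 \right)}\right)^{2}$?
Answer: $211592 + 1840 i \sqrt{2} \approx 2.1159 \cdot 10^{5} + 2602.2 i$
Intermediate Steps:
$t{\left(q,m \right)} = \sqrt{-3 + m}$
$J{\left(f,B \right)} = 30 + f$ ($J{\left(f,B \right)} = f + 30 = 30 + f$)
$\left(430 + J{\left(t{\left(-1,-5 \right)},-27 \right)}\right)^{2} = \left(430 + \left(30 + \sqrt{-3 - 5}\right)\right)^{2} = \left(430 + \left(30 + \sqrt{-8}\right)\right)^{2} = \left(430 + \left(30 + 2 i \sqrt{2}\right)\right)^{2} = \left(460 + 2 i \sqrt{2}\right)^{2}$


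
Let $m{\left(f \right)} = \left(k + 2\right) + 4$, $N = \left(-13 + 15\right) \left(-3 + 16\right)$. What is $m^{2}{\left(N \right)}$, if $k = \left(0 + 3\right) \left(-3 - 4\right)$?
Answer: $225$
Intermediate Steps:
$k = -21$ ($k = 3 \left(-7\right) = -21$)
$N = 26$ ($N = 2 \cdot 13 = 26$)
$m{\left(f \right)} = -15$ ($m{\left(f \right)} = \left(-21 + 2\right) + 4 = -19 + 4 = -15$)
$m^{2}{\left(N \right)} = \left(-15\right)^{2} = 225$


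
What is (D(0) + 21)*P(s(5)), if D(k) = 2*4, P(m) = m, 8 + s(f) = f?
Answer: -87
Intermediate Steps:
s(f) = -8 + f
D(k) = 8
(D(0) + 21)*P(s(5)) = (8 + 21)*(-8 + 5) = 29*(-3) = -87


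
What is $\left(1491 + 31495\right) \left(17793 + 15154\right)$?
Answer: $1086789742$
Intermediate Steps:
$\left(1491 + 31495\right) \left(17793 + 15154\right) = 32986 \cdot 32947 = 1086789742$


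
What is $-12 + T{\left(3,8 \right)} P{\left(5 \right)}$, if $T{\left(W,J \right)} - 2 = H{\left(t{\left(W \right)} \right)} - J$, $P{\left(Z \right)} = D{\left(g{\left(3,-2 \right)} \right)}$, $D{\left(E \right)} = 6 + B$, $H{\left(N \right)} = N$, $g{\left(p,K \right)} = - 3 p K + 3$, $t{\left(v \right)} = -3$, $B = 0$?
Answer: $-66$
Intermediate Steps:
$g{\left(p,K \right)} = 3 - 3 K p$ ($g{\left(p,K \right)} = - 3 K p + 3 = 3 - 3 K p$)
$D{\left(E \right)} = 6$ ($D{\left(E \right)} = 6 + 0 = 6$)
$P{\left(Z \right)} = 6$
$T{\left(W,J \right)} = -1 - J$ ($T{\left(W,J \right)} = 2 - \left(3 + J\right) = -1 - J$)
$-12 + T{\left(3,8 \right)} P{\left(5 \right)} = -12 + \left(-1 - 8\right) 6 = -12 - 54 = -66$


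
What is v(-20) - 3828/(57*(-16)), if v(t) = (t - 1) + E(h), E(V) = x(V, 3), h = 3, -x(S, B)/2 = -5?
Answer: -517/76 ≈ -6.8026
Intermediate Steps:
x(S, B) = 10 (x(S, B) = -2*(-5) = 10)
E(V) = 10
v(t) = 9 + t (v(t) = (t - 1) + 10 = (-1 + t) + 10 = 9 + t)
v(-20) - 3828/(57*(-16)) = (9 - 20) - 3828/(57*(-16)) = -11 - 3828/(-912) = -11 - 3828*(-1)/912 = -11 - 1*(-319/76) = -11 + 319/76 = -517/76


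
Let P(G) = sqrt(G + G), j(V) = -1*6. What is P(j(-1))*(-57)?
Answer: -114*I*sqrt(3) ≈ -197.45*I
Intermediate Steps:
j(V) = -6
P(G) = sqrt(2)*sqrt(G) (P(G) = sqrt(2*G) = sqrt(2)*sqrt(G))
P(j(-1))*(-57) = (sqrt(2)*sqrt(-6))*(-57) = (sqrt(2)*(I*sqrt(6)))*(-57) = (2*I*sqrt(3))*(-57) = -114*I*sqrt(3)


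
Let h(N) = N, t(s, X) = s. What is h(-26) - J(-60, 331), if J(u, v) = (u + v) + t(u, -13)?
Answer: -237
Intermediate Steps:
J(u, v) = v + 2*u (J(u, v) = (u + v) + u = v + 2*u)
h(-26) - J(-60, 331) = -26 - (331 + 2*(-60)) = -26 - (331 - 120) = -26 - 1*211 = -26 - 211 = -237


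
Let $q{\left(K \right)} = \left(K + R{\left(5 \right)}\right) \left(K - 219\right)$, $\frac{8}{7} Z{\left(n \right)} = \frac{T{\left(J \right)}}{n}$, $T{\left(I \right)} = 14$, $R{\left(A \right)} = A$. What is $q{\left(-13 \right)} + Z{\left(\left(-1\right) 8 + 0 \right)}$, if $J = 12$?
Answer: $\frac{59343}{32} \approx 1854.5$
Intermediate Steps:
$Z{\left(n \right)} = \frac{49}{4 n}$ ($Z{\left(n \right)} = \frac{7 \frac{14}{n}}{8} = \frac{49}{4 n}$)
$q{\left(K \right)} = \left(-219 + K\right) \left(5 + K\right)$ ($q{\left(K \right)} = \left(K + 5\right) \left(K - 219\right) = \left(5 + K\right) \left(-219 + K\right) = \left(-219 + K\right) \left(5 + K\right)$)
$q{\left(-13 \right)} + Z{\left(\left(-1\right) 8 + 0 \right)} = \left(-1095 + \left(-13\right)^{2} - -2782\right) + \frac{49}{4 \left(\left(-1\right) 8 + 0\right)} = \left(-1095 + 169 + 2782\right) + \frac{49}{4 \left(-8 + 0\right)} = 1856 + \frac{49}{4 \left(-8\right)} = 1856 + \frac{49}{4} \left(- \frac{1}{8}\right) = 1856 - \frac{49}{32} = \frac{59343}{32}$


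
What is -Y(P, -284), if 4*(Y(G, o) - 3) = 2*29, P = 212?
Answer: -35/2 ≈ -17.500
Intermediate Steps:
Y(G, o) = 35/2 (Y(G, o) = 3 + (2*29)/4 = 3 + (1/4)*58 = 3 + 29/2 = 35/2)
-Y(P, -284) = -1*35/2 = -35/2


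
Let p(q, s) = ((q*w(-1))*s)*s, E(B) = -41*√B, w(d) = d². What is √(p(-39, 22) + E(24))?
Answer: √(-18876 - 82*√6) ≈ 138.12*I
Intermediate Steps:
p(q, s) = q*s² (p(q, s) = ((q*(-1)²)*s)*s = ((q*1)*s)*s = (q*s)*s = q*s²)
√(p(-39, 22) + E(24)) = √(-39*22² - 82*√6) = √(-39*484 - 82*√6) = √(-18876 - 82*√6)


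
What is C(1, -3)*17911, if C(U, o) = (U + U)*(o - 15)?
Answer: -644796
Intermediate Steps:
C(U, o) = 2*U*(-15 + o) (C(U, o) = (2*U)*(-15 + o) = 2*U*(-15 + o))
C(1, -3)*17911 = (2*1*(-15 - 3))*17911 = (2*1*(-18))*17911 = -36*17911 = -644796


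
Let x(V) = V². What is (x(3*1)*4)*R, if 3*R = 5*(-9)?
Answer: -540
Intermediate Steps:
R = -15 (R = (5*(-9))/3 = (⅓)*(-45) = -15)
(x(3*1)*4)*R = ((3*1)²*4)*(-15) = (3²*4)*(-15) = (9*4)*(-15) = 36*(-15) = -540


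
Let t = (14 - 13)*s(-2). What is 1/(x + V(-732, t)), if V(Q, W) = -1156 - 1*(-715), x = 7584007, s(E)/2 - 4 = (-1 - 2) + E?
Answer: 1/7583566 ≈ 1.3186e-7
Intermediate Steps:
s(E) = 2 + 2*E (s(E) = 8 + 2*((-1 - 2) + E) = 8 + 2*(-3 + E) = 8 + (-6 + 2*E) = 2 + 2*E)
t = -2 (t = (14 - 13)*(2 + 2*(-2)) = 1*(2 - 4) = 1*(-2) = -2)
V(Q, W) = -441 (V(Q, W) = -1156 + 715 = -441)
1/(x + V(-732, t)) = 1/(7584007 - 441) = 1/7583566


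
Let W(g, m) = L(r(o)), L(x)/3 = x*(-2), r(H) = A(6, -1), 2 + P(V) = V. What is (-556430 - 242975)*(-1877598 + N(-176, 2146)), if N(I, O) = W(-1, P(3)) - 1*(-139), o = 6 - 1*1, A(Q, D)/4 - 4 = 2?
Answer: 1500965226215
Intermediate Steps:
A(Q, D) = 24 (A(Q, D) = 16 + 4*2 = 16 + 8 = 24)
o = 5 (o = 6 - 1 = 5)
P(V) = -2 + V
r(H) = 24
L(x) = -6*x (L(x) = 3*(x*(-2)) = 3*(-2*x) = -6*x)
W(g, m) = -144 (W(g, m) = -6*24 = -144)
N(I, O) = -5 (N(I, O) = -144 - 1*(-139) = -144 + 139 = -5)
(-556430 - 242975)*(-1877598 + N(-176, 2146)) = (-556430 - 242975)*(-1877598 - 5) = -799405*(-1877603) = 1500965226215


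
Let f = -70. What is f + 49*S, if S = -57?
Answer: -2863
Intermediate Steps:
f + 49*S = -70 + 49*(-57) = -70 - 2793 = -2863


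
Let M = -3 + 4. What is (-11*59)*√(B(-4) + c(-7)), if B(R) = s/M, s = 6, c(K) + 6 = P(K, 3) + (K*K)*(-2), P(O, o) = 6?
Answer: -1298*I*√23 ≈ -6225.0*I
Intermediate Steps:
c(K) = -2*K² (c(K) = -6 + (6 + (K*K)*(-2)) = -6 + (6 + K²*(-2)) = -6 + (6 - 2*K²) = -2*K²)
M = 1
B(R) = 6 (B(R) = 6/1 = 6*1 = 6)
(-11*59)*√(B(-4) + c(-7)) = (-11*59)*√(6 - 2*(-7)²) = -649*√(6 - 2*49) = -649*√(6 - 98) = -1298*I*√23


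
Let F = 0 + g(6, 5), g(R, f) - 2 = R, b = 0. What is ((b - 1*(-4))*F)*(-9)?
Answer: -288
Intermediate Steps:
g(R, f) = 2 + R
F = 8 (F = 0 + (2 + 6) = 0 + 8 = 8)
((b - 1*(-4))*F)*(-9) = ((0 - 1*(-4))*8)*(-9) = ((0 + 4)*8)*(-9) = (4*8)*(-9) = 32*(-9) = -288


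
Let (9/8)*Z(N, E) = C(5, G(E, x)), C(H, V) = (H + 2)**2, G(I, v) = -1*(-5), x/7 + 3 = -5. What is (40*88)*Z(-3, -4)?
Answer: 1379840/9 ≈ 1.5332e+5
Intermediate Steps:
x = -56 (x = -21 + 7*(-5) = -21 - 35 = -56)
G(I, v) = 5
C(H, V) = (2 + H)**2
Z(N, E) = 392/9 (Z(N, E) = 8*(2 + 5)**2/9 = (8/9)*7**2 = (8/9)*49 = 392/9)
(40*88)*Z(-3, -4) = (40*88)*(392/9) = 3520*(392/9) = 1379840/9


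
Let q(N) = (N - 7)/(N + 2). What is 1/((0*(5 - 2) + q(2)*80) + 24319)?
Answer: 1/24219 ≈ 4.1290e-5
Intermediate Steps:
q(N) = (-7 + N)/(2 + N)
1/((0*(5 - 2) + q(2)*80) + 24319) = 1/((0*(5 - 2) + ((-7 + 2)/(2 + 2))*80) + 24319) = 1/((0*3 + (-5/4)*80) + 24319) = 1/((0 + ((1/4)*(-5))*80) + 24319) = 1/((0 - 5/4*80) + 24319) = 1/((0 - 100) + 24319) = 1/(-100 + 24319) = 1/24219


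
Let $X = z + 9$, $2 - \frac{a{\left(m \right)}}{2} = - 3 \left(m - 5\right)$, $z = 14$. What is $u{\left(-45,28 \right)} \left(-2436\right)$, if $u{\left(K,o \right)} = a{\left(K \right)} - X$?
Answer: $777084$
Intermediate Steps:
$a{\left(m \right)} = -26 + 6 m$ ($a{\left(m \right)} = 4 - 2 \left(- 3 \left(m - 5\right)\right) = 4 - 2 \left(- 3 \left(-5 + m\right)\right) = 4 - 2 \left(15 - 3 m\right) = 4 + \left(-30 + 6 m\right) = -26 + 6 m$)
$X = 23$ ($X = 14 + 9 = 23$)
$u{\left(K,o \right)} = -49 + 6 K$ ($u{\left(K,o \right)} = \left(-26 + 6 K\right) - 23 = -49 + 6 K$)
$u{\left(-45,28 \right)} \left(-2436\right) = \left(-49 + 6 \left(-45\right)\right) \left(-2436\right) = \left(-49 - 270\right) \left(-2436\right) = \left(-319\right) \left(-2436\right) = 777084$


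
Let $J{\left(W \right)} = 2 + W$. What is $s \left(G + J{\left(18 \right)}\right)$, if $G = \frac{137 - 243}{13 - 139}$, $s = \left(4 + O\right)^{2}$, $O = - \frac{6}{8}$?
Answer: $\frac{221897}{1008} \approx 220.14$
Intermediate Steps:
$O = - \frac{3}{4}$ ($O = \left(-6\right) \frac{1}{8} = - \frac{3}{4} \approx -0.75$)
$s = \frac{169}{16}$ ($s = \left(4 - \frac{3}{4}\right)^{2} = \left(\frac{13}{4}\right)^{2} = \frac{169}{16} \approx 10.563$)
$G = \frac{53}{63}$ ($G = - \frac{106}{-126} = \left(-106\right) \left(- \frac{1}{126}\right) = \frac{53}{63} \approx 0.84127$)
$s \left(G + J{\left(18 \right)}\right) = \frac{169 \left(\frac{53}{63} + \left(2 + 18\right)\right)}{16} = \frac{169 \left(\frac{53}{63} + 20\right)}{16} = \frac{169}{16} \cdot \frac{1313}{63} = \frac{221897}{1008}$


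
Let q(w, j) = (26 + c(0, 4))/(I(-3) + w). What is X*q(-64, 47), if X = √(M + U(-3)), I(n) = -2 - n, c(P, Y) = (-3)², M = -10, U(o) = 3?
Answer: -5*I*√7/9 ≈ -1.4699*I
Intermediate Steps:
c(P, Y) = 9
X = I*√7 (X = √(-10 + 3) = √(-7) = I*√7 ≈ 2.6458*I)
q(w, j) = 35/(1 + w) (q(w, j) = (26 + 9)/((-2 - 1*(-3)) + w) = 35/((-2 + 3) + w) = 35/(1 + w))
X*q(-64, 47) = (I*√7)*(35/(1 - 64)) = (I*√7)*(35/(-63)) = (I*√7)*(35*(-1/63)) = (I*√7)*(-5/9) = -5*I*√7/9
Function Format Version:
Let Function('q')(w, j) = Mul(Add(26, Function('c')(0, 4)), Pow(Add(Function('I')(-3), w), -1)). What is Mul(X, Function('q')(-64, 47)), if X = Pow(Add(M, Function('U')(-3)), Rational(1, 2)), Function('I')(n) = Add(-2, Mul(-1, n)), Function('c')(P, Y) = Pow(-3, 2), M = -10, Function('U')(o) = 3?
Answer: Mul(Rational(-5, 9), I, Pow(7, Rational(1, 2))) ≈ Mul(-1.4699, I)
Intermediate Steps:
Function('c')(P, Y) = 9
X = Mul(I, Pow(7, Rational(1, 2))) (X = Pow(Add(-10, 3), Rational(1, 2)) = Pow(-7, Rational(1, 2)) = Mul(I, Pow(7, Rational(1, 2))) ≈ Mul(2.6458, I))
Function('q')(w, j) = Mul(35, Pow(Add(1, w), -1)) (Function('q')(w, j) = Mul(Add(26, 9), Pow(Add(Add(-2, Mul(-1, -3)), w), -1)) = Mul(35, Pow(Add(Add(-2, 3), w), -1)) = Mul(35, Pow(Add(1, w), -1)))
Mul(X, Function('q')(-64, 47)) = Mul(Mul(I, Pow(7, Rational(1, 2))), Mul(35, Pow(Add(1, -64), -1))) = Mul(Mul(I, Pow(7, Rational(1, 2))), Mul(35, Pow(-63, -1))) = Mul(Mul(I, Pow(7, Rational(1, 2))), Mul(35, Rational(-1, 63))) = Mul(Mul(I, Pow(7, Rational(1, 2))), Rational(-5, 9)) = Mul(Rational(-5, 9), I, Pow(7, Rational(1, 2)))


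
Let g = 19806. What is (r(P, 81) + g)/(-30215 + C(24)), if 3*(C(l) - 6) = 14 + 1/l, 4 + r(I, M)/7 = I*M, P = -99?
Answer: 237960/197701 ≈ 1.2036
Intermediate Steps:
r(I, M) = -28 + 7*I*M (r(I, M) = -28 + 7*(I*M) = -28 + 7*I*M)
C(l) = 32/3 + 1/(3*l) (C(l) = 6 + (14 + 1/l)/3 = 6 + (14/3 + 1/(3*l)) = 32/3 + 1/(3*l))
(r(P, 81) + g)/(-30215 + C(24)) = ((-28 + 7*(-99)*81) + 19806)/(-30215 + (1/3)*(1 + 32*24)/24) = ((-28 - 56133) + 19806)/(-30215 + (1/3)*(1/24)*(1 + 768)) = (-56161 + 19806)/(-30215 + (1/3)*(1/24)*769) = -36355/(-30215 + 769/72) = -36355/(-2174711/72) = -36355*(-72/2174711) = 237960/197701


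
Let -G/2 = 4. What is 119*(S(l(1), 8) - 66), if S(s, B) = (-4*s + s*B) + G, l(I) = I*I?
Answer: -8330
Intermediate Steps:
G = -8 (G = -2*4 = -8)
l(I) = I²
S(s, B) = -8 - 4*s + B*s (S(s, B) = (-4*s + s*B) - 8 = (-4*s + B*s) - 8 = -8 - 4*s + B*s)
119*(S(l(1), 8) - 66) = 119*((-8 - 4*1² + 8*1²) - 66) = 119*((-8 - 4*1 + 8*1) - 66) = 119*((-8 - 4 + 8) - 66) = 119*(-4 - 66) = 119*(-70) = -8330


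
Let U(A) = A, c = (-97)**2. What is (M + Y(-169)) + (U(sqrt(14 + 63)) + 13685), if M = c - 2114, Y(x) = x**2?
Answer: 49541 + sqrt(77) ≈ 49550.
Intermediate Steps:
c = 9409
M = 7295 (M = 9409 - 2114 = 7295)
(M + Y(-169)) + (U(sqrt(14 + 63)) + 13685) = (7295 + (-169)**2) + (sqrt(14 + 63) + 13685) = (7295 + 28561) + (sqrt(77) + 13685) = 35856 + (13685 + sqrt(77)) = 49541 + sqrt(77)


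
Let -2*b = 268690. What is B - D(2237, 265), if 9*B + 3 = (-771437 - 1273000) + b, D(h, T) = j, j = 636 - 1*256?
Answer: -2182205/9 ≈ -2.4247e+5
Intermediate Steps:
b = -134345 (b = -1/2*268690 = -134345)
j = 380 (j = 636 - 256 = 380)
D(h, T) = 380
B = -2178785/9 (B = -1/3 + ((-771437 - 1273000) - 134345)/9 = -1/3 + (-2044437 - 134345)/9 = -1/3 + (1/9)*(-2178782) = -1/3 - 2178782/9 = -2178785/9 ≈ -2.4209e+5)
B - D(2237, 265) = -2178785/9 - 1*380 = -2178785/9 - 380 = -2182205/9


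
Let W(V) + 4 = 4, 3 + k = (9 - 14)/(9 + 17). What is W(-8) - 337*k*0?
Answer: 0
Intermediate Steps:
k = -83/26 (k = -3 + (9 - 14)/(9 + 17) = -3 - 5/26 = -83/26 ≈ -3.1923)
W(V) = 0 (W(V) = -4 + 4 = 0)
W(-8) - 337*k*0 = 0 - (-27971)*0/26 = 0 - 337*0 = 0 + 0 = 0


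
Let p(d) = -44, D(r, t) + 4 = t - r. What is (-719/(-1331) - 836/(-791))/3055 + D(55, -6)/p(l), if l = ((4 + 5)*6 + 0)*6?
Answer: 3802507521/2573094524 ≈ 1.4778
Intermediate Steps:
D(r, t) = -4 + t - r (D(r, t) = -4 + (t - r) = -4 + t - r)
l = 324 (l = (9*6 + 0)*6 = (54 + 0)*6 = 54*6 = 324)
(-719/(-1331) - 836/(-791))/3055 + D(55, -6)/p(l) = (-719/(-1331) - 836/(-791))/3055 + (-4 - 6 - 1*55)/(-44) = (-719*(-1/1331) - 836*(-1/791))*(1/3055) + (-4 - 6 - 55)*(-1/44) = (719/1331 + 836/791)*(1/3055) - 65*(-1/44) = (1681445/1052821)*(1/3055) + 65/44 = 336289/643273631 + 65/44 = 3802507521/2573094524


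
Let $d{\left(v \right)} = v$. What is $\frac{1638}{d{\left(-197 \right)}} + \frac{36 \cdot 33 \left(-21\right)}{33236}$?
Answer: $- \frac{2119833}{233839} \approx -9.0654$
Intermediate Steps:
$\frac{1638}{d{\left(-197 \right)}} + \frac{36 \cdot 33 \left(-21\right)}{33236} = \frac{1638}{-197} + \frac{36 \cdot 33 \left(-21\right)}{33236} = 1638 \left(- \frac{1}{197}\right) + 1188 \left(-21\right) \frac{1}{33236} = - \frac{1638}{197} - \frac{891}{1187} = - \frac{2119833}{233839}$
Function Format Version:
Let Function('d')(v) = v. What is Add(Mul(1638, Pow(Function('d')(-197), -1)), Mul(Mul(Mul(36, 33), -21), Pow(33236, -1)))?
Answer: Rational(-2119833, 233839) ≈ -9.0654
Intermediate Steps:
Add(Mul(1638, Pow(Function('d')(-197), -1)), Mul(Mul(Mul(36, 33), -21), Pow(33236, -1))) = Add(Mul(1638, Pow(-197, -1)), Mul(Mul(Mul(36, 33), -21), Pow(33236, -1))) = Add(Mul(1638, Rational(-1, 197)), Mul(Mul(1188, -21), Rational(1, 33236))) = Add(Rational(-1638, 197), Mul(-24948, Rational(1, 33236))) = Add(Rational(-1638, 197), Rational(-891, 1187)) = Rational(-2119833, 233839)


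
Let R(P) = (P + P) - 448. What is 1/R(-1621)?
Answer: -1/3690 ≈ -0.00027100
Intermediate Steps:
R(P) = -448 + 2*P (R(P) = 2*P - 448 = -448 + 2*P)
1/R(-1621) = 1/(-448 + 2*(-1621)) = 1/(-448 - 3242) = 1/(-3690) = -1/3690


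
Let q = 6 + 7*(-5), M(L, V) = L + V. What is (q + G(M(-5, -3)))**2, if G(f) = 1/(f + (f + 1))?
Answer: 190096/225 ≈ 844.87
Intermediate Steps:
G(f) = 1/(1 + 2*f) (G(f) = 1/(f + (1 + f)) = 1/(1 + 2*f))
q = -29 (q = 6 - 35 = -29)
(q + G(M(-5, -3)))**2 = (-29 + 1/(1 + 2*(-5 - 3)))**2 = (-29 + 1/(1 + 2*(-8)))**2 = (-29 + 1/(1 - 16))**2 = (-29 + 1/(-15))**2 = (-29 - 1/15)**2 = (-436/15)**2 = 190096/225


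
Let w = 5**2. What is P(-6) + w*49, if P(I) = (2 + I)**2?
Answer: 1241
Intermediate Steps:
w = 25
P(-6) + w*49 = (2 - 6)**2 + 25*49 = (-4)**2 + 1225 = 16 + 1225 = 1241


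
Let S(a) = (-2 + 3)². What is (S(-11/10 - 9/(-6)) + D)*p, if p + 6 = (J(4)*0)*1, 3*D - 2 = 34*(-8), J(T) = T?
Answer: 534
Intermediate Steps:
S(a) = 1 (S(a) = 1² = 1)
D = -90 (D = ⅔ + (34*(-8))/3 = ⅔ + (⅓)*(-272) = ⅔ - 272/3 = -90)
p = -6 (p = -6 + (4*0)*1 = -6 + 0*1 = -6 + 0 = -6)
(S(-11/10 - 9/(-6)) + D)*p = (1 - 90)*(-6) = -89*(-6) = 534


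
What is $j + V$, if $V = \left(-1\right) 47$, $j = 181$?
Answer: $134$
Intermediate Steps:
$V = -47$
$j + V = 181 - 47 = 134$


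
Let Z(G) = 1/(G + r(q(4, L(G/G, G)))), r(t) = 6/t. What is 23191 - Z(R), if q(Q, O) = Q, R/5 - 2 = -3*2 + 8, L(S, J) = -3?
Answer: 997211/43 ≈ 23191.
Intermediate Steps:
R = 20 (R = 10 + 5*(-3*2 + 8) = 10 + 5*(-6 + 8) = 10 + 5*2 = 10 + 10 = 20)
Z(G) = 1/(3/2 + G) (Z(G) = 1/(G + 6/4) = 1/(G + 6*(¼)) = 1/(G + 3/2) = 1/(3/2 + G))
23191 - Z(R) = 23191 - 2/(3 + 2*20) = 23191 - 2/(3 + 40) = 23191 - 2/43 = 997211/43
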